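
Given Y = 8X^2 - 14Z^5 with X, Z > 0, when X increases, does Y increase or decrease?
Y increases

Taking the partial derivative:
∂Y/∂X = 16X

∂Y/∂X = 16X > 0 (assuming positive values)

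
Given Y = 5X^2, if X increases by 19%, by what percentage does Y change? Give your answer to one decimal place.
41.6%

For Y = 5X^2:
If X → X(1 + 0.19)
Then Y → Y · (1 + 0.19)^2
     = Y · 1.4161

Percentage change = ((1 + 0.19)^2 − 1) × 100% ≈ 41.6%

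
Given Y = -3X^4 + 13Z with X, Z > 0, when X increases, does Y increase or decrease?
Y decreases

Taking the partial derivative:
∂Y/∂X = -12X^3

∂Y/∂X = -12X^3 < 0 (assuming positive values)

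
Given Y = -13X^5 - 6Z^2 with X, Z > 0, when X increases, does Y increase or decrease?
Y decreases

Taking the partial derivative:
∂Y/∂X = -65X^4

∂Y/∂X = -65X^4 < 0 (assuming positive values)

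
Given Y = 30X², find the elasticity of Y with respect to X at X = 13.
Elasticity = 2

Elasticity = (dY/dX) · (X/Y)

dY/dX = 60·X
At X = 13: dY/dX = 780, Y = 5070

Elasticity = 780 · (13 / 5070) = 2

Interpretation: for a small percentage change in X, the percentage change in Y is approximately 2.00 times as large.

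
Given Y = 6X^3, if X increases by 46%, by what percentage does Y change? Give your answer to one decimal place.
211.2%

For Y = 6X^3:
If X → X(1 + 0.46)
Then Y → Y · (1 + 0.46)^3
     ≈ Y · 3.1121

Percentage change = ((1 + 0.46)^3 − 1) × 100% ≈ 211.2%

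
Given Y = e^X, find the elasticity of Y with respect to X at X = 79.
Elasticity = 79

Elasticity = (dY/dX) · (X/Y)

dY/dX = e^X
At X = 79: dY/dX = e^79, Y = e^79

Elasticity = (e^79) · (79 / (e^79)) = 79

Interpretation: for a small percentage change in X, the percentage change in Y is approximately 79.00 times as large.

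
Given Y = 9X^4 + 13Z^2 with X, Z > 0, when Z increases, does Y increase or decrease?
Y increases

Taking the partial derivative:
∂Y/∂Z = 26Z

∂Y/∂Z = 26Z > 0 (assuming positive values)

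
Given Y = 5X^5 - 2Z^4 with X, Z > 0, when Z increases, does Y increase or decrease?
Y decreases

Taking the partial derivative:
∂Y/∂Z = -8Z^3

∂Y/∂Z = -8Z^3 < 0 (assuming positive values)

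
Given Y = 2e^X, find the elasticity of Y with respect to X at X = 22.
Elasticity = 22

Elasticity = (dY/dX) · (X/Y)

dY/dX = 2·e^X
At X = 22: dY/dX = 2·e^22, Y = 2·e^22

Elasticity = (2·e^22) · (22 / (2·e^22)) = 22

Interpretation: for a small percentage change in X, the percentage change in Y is approximately 22.00 times as large.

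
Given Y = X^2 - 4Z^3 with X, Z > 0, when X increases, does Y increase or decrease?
Y increases

Taking the partial derivative:
∂Y/∂X = 2X

∂Y/∂X = 2X > 0 (assuming positive values)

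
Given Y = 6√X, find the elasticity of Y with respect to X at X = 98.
Elasticity = 1/2

Elasticity = (dY/dX) · (X/Y)

dY/dX = 3/√X
At X = 98: dY/dX = 3·√2/14, Y = 42·√2

Elasticity = (3·√2/14) · (98 / (42·√2)) = 1/2

Interpretation: for a small percentage change in X, the percentage change in Y is approximately 0.50 times as large.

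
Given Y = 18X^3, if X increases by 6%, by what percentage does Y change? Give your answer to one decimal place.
19.1%

For Y = 18X^3:
If X → X(1 + 0.06)
Then Y → Y · (1 + 0.06)^3
     ≈ Y · 1.1910

Percentage change = ((1 + 0.06)^3 − 1) × 100% ≈ 19.1%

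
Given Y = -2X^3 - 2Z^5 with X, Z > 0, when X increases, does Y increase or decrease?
Y decreases

Taking the partial derivative:
∂Y/∂X = -6X^2

∂Y/∂X = -6X^2 < 0 (assuming positive values)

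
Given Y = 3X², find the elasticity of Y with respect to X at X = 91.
Elasticity = 2

Elasticity = (dY/dX) · (X/Y)

dY/dX = 6·X
At X = 91: dY/dX = 546, Y = 24843

Elasticity = 546 · (91 / 24843) = 2

Interpretation: for a small percentage change in X, the percentage change in Y is approximately 2.00 times as large.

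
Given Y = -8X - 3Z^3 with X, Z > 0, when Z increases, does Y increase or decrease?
Y decreases

Taking the partial derivative:
∂Y/∂Z = -9Z^2

∂Y/∂Z = -9Z^2 < 0 (assuming positive values)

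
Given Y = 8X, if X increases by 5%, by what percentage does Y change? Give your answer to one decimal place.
5.0%

For Y = 8X:
If X → X(1 + 0.05)
Then Y → Y · (1 + 0.05)^1
     = Y · 1.0500

Percentage change = ((1 + 0.05)^1 − 1) × 100% = 5.0%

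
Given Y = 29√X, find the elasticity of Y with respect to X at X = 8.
Elasticity = 1/2

Elasticity = (dY/dX) · (X/Y)

dY/dX = 29/(2·√X)
At X = 8: dY/dX = 29·√2/8, Y = 58·√2

Elasticity = (29·√2/8) · (8 / (58·√2)) = 1/2

Interpretation: for a small percentage change in X, the percentage change in Y is approximately 0.50 times as large.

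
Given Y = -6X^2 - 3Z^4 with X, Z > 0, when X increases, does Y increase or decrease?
Y decreases

Taking the partial derivative:
∂Y/∂X = -12X

∂Y/∂X = -12X < 0 (assuming positive values)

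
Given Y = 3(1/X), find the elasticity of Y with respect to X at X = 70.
Elasticity = -1

Elasticity = (dY/dX) · (X/Y)

dY/dX = -3/X²
At X = 70: dY/dX = -3/4900, Y = 3/70

Elasticity = (-3/4900) · (70 / (3/70)) = -1

Interpretation: for a small percentage change in X, the percentage change in Y is approximately -1.00 times as large.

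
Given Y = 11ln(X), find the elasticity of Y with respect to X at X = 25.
Elasticity = 1/ln(25) ≈ 0.3107

Elasticity = (dY/dX) · (X/Y)

dY/dX = 11/X
At X = 25: dY/dX = 11/25, Y = 11·ln(25)

Elasticity = (11/25) · (25 / (11·ln(25))) = 1/ln(25) ≈ 0.3107

Interpretation: for a small percentage change in X, the percentage change in Y is approximately 0.31 times as large.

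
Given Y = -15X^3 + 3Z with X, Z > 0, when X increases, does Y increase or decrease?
Y decreases

Taking the partial derivative:
∂Y/∂X = -45X^2

∂Y/∂X = -45X^2 < 0 (assuming positive values)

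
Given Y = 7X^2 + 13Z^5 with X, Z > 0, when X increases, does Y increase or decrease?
Y increases

Taking the partial derivative:
∂Y/∂X = 14X

∂Y/∂X = 14X > 0 (assuming positive values)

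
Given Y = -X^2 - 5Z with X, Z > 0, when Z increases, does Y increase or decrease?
Y decreases

Taking the partial derivative:
∂Y/∂Z = -5

∂Y/∂Z = -5 < 0 (assuming positive values)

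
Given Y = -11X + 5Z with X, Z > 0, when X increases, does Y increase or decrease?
Y decreases

Taking the partial derivative:
∂Y/∂X = -11

∂Y/∂X = -11 < 0 (assuming positive values)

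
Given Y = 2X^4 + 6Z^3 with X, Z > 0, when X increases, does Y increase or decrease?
Y increases

Taking the partial derivative:
∂Y/∂X = 8X^3

∂Y/∂X = 8X^3 > 0 (assuming positive values)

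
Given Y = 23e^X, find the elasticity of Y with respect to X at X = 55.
Elasticity = 55

Elasticity = (dY/dX) · (X/Y)

dY/dX = 23·e^X
At X = 55: dY/dX = 23·e^55, Y = 23·e^55

Elasticity = (23·e^55) · (55 / (23·e^55)) = 55

Interpretation: for a small percentage change in X, the percentage change in Y is approximately 55.00 times as large.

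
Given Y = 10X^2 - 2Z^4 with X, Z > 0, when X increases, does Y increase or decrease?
Y increases

Taking the partial derivative:
∂Y/∂X = 20X

∂Y/∂X = 20X > 0 (assuming positive values)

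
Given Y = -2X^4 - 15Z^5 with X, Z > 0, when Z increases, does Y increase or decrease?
Y decreases

Taking the partial derivative:
∂Y/∂Z = -75Z^4

∂Y/∂Z = -75Z^4 < 0 (assuming positive values)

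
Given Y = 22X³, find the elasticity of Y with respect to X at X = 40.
Elasticity = 3

Elasticity = (dY/dX) · (X/Y)

dY/dX = 66·X²
At X = 40: dY/dX = 105600, Y = 1408000

Elasticity = 105600 · (40 / 1408000) = 3

Interpretation: for a small percentage change in X, the percentage change in Y is approximately 3.00 times as large.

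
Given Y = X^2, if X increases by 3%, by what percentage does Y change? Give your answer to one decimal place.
6.1%

For Y = X^2:
If X → X(1 + 0.03)
Then Y → Y · (1 + 0.03)^2
     = Y · 1.0609

Percentage change = ((1 + 0.03)^2 − 1) × 100% ≈ 6.1%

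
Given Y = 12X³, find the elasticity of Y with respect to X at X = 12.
Elasticity = 3

Elasticity = (dY/dX) · (X/Y)

dY/dX = 36·X²
At X = 12: dY/dX = 5184, Y = 20736

Elasticity = 5184 · (12 / 20736) = 3

Interpretation: for a small percentage change in X, the percentage change in Y is approximately 3.00 times as large.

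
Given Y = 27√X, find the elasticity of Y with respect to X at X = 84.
Elasticity = 1/2

Elasticity = (dY/dX) · (X/Y)

dY/dX = 27/(2·√X)
At X = 84: dY/dX = 9·√21/28, Y = 54·√21

Elasticity = (9·√21/28) · (84 / (54·√21)) = 1/2

Interpretation: for a small percentage change in X, the percentage change in Y is approximately 0.50 times as large.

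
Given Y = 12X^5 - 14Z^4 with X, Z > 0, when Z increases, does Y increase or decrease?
Y decreases

Taking the partial derivative:
∂Y/∂Z = -56Z^3

∂Y/∂Z = -56Z^3 < 0 (assuming positive values)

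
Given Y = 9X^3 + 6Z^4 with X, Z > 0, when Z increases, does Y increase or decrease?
Y increases

Taking the partial derivative:
∂Y/∂Z = 24Z^3

∂Y/∂Z = 24Z^3 > 0 (assuming positive values)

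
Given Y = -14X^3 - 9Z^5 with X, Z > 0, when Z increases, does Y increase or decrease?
Y decreases

Taking the partial derivative:
∂Y/∂Z = -45Z^4

∂Y/∂Z = -45Z^4 < 0 (assuming positive values)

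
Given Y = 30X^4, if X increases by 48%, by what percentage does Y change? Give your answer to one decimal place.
379.8%

For Y = 30X^4:
If X → X(1 + 0.48)
Then Y → Y · (1 + 0.48)^4
     ≈ Y · 4.7979

Percentage change = ((1 + 0.48)^4 − 1) × 100% ≈ 379.8%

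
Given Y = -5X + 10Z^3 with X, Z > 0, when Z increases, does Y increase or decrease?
Y increases

Taking the partial derivative:
∂Y/∂Z = 30Z^2

∂Y/∂Z = 30Z^2 > 0 (assuming positive values)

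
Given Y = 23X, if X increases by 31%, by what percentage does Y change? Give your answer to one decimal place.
31.0%

For Y = 23X:
If X → X(1 + 0.31)
Then Y → Y · (1 + 0.31)^1
     = Y · 1.3100

Percentage change = ((1 + 0.31)^1 − 1) × 100% = 31.0%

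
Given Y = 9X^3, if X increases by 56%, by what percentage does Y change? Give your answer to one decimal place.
279.6%

For Y = 9X^3:
If X → X(1 + 0.56)
Then Y → Y · (1 + 0.56)^3
     ≈ Y · 3.7964

Percentage change = ((1 + 0.56)^3 − 1) × 100% ≈ 279.6%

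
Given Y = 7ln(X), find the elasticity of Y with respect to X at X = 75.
Elasticity = 1/ln(75) ≈ 0.2316

Elasticity = (dY/dX) · (X/Y)

dY/dX = 7/X
At X = 75: dY/dX = 7/75, Y = 7·ln(75)

Elasticity = (7/75) · (75 / (7·ln(75))) = 1/ln(75) ≈ 0.2316

Interpretation: for a small percentage change in X, the percentage change in Y is approximately 0.23 times as large.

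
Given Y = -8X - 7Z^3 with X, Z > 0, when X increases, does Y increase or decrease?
Y decreases

Taking the partial derivative:
∂Y/∂X = -8

∂Y/∂X = -8 < 0 (assuming positive values)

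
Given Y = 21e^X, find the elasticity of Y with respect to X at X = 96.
Elasticity = 96

Elasticity = (dY/dX) · (X/Y)

dY/dX = 21·e^X
At X = 96: dY/dX = 21·e^96, Y = 21·e^96

Elasticity = (21·e^96) · (96 / (21·e^96)) = 96

Interpretation: for a small percentage change in X, the percentage change in Y is approximately 96.00 times as large.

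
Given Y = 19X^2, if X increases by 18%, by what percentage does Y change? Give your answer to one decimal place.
39.2%

For Y = 19X^2:
If X → X(1 + 0.18)
Then Y → Y · (1 + 0.18)^2
     = Y · 1.3924

Percentage change = ((1 + 0.18)^2 − 1) × 100% ≈ 39.2%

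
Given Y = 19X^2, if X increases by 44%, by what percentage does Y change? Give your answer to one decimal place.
107.4%

For Y = 19X^2:
If X → X(1 + 0.44)
Then Y → Y · (1 + 0.44)^2
     = Y · 2.0736

Percentage change = ((1 + 0.44)^2 − 1) × 100% ≈ 107.4%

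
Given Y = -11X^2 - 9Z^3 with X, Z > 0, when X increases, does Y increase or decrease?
Y decreases

Taking the partial derivative:
∂Y/∂X = -22X

∂Y/∂X = -22X < 0 (assuming positive values)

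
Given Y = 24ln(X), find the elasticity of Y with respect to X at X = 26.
Elasticity = 1/ln(26) ≈ 0.3069

Elasticity = (dY/dX) · (X/Y)

dY/dX = 24/X
At X = 26: dY/dX = 12/13, Y = 24·ln(26)

Elasticity = (12/13) · (26 / (24·ln(26))) = 1/ln(26) ≈ 0.3069

Interpretation: for a small percentage change in X, the percentage change in Y is approximately 0.31 times as large.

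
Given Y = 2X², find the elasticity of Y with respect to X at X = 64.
Elasticity = 2

Elasticity = (dY/dX) · (X/Y)

dY/dX = 4·X
At X = 64: dY/dX = 256, Y = 8192

Elasticity = 256 · (64 / 8192) = 2

Interpretation: for a small percentage change in X, the percentage change in Y is approximately 2.00 times as large.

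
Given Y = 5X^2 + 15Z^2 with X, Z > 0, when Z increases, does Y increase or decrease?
Y increases

Taking the partial derivative:
∂Y/∂Z = 30Z

∂Y/∂Z = 30Z > 0 (assuming positive values)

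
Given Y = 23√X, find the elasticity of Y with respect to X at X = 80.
Elasticity = 1/2

Elasticity = (dY/dX) · (X/Y)

dY/dX = 23/(2·√X)
At X = 80: dY/dX = 23·√5/40, Y = 92·√5

Elasticity = (23·√5/40) · (80 / (92·√5)) = 1/2

Interpretation: for a small percentage change in X, the percentage change in Y is approximately 0.50 times as large.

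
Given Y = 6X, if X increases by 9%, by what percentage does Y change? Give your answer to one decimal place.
9.0%

For Y = 6X:
If X → X(1 + 0.09)
Then Y → Y · (1 + 0.09)^1
     = Y · 1.0900

Percentage change = ((1 + 0.09)^1 − 1) × 100% = 9.0%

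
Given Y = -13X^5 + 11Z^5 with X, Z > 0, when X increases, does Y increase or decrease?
Y decreases

Taking the partial derivative:
∂Y/∂X = -65X^4

∂Y/∂X = -65X^4 < 0 (assuming positive values)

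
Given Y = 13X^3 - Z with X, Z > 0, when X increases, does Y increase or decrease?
Y increases

Taking the partial derivative:
∂Y/∂X = 39X^2

∂Y/∂X = 39X^2 > 0 (assuming positive values)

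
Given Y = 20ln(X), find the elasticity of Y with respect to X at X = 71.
Elasticity = 1/ln(71) ≈ 0.2346

Elasticity = (dY/dX) · (X/Y)

dY/dX = 20/X
At X = 71: dY/dX = 20/71, Y = 20·ln(71)

Elasticity = (20/71) · (71 / (20·ln(71))) = 1/ln(71) ≈ 0.2346

Interpretation: for a small percentage change in X, the percentage change in Y is approximately 0.23 times as large.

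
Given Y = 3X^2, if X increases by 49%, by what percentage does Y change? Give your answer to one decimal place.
122.0%

For Y = 3X^2:
If X → X(1 + 0.49)
Then Y → Y · (1 + 0.49)^2
     = Y · 2.2201

Percentage change = ((1 + 0.49)^2 − 1) × 100% ≈ 122.0%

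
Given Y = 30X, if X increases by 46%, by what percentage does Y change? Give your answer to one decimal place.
46.0%

For Y = 30X:
If X → X(1 + 0.46)
Then Y → Y · (1 + 0.46)^1
     = Y · 1.4600

Percentage change = ((1 + 0.46)^1 − 1) × 100% = 46.0%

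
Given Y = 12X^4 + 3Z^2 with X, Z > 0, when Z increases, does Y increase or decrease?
Y increases

Taking the partial derivative:
∂Y/∂Z = 6Z

∂Y/∂Z = 6Z > 0 (assuming positive values)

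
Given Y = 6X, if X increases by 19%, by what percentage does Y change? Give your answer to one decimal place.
19.0%

For Y = 6X:
If X → X(1 + 0.19)
Then Y → Y · (1 + 0.19)^1
     = Y · 1.1900

Percentage change = ((1 + 0.19)^1 − 1) × 100% = 19.0%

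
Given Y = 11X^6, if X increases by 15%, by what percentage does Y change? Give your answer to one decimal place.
131.3%

For Y = 11X^6:
If X → X(1 + 0.15)
Then Y → Y · (1 + 0.15)^6
     ≈ Y · 2.3131

Percentage change = ((1 + 0.15)^6 − 1) × 100% ≈ 131.3%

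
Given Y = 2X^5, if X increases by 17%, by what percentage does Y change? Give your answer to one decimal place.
119.2%

For Y = 2X^5:
If X → X(1 + 0.17)
Then Y → Y · (1 + 0.17)^5
     ≈ Y · 2.1924

Percentage change = ((1 + 0.17)^5 − 1) × 100% ≈ 119.2%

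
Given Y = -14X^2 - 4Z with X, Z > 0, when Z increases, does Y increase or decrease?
Y decreases

Taking the partial derivative:
∂Y/∂Z = -4

∂Y/∂Z = -4 < 0 (assuming positive values)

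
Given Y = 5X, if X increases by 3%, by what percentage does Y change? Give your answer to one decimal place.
3.0%

For Y = 5X:
If X → X(1 + 0.03)
Then Y → Y · (1 + 0.03)^1
     = Y · 1.0300

Percentage change = ((1 + 0.03)^1 − 1) × 100% = 3.0%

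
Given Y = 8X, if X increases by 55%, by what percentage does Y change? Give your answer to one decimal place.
55.0%

For Y = 8X:
If X → X(1 + 0.55)
Then Y → Y · (1 + 0.55)^1
     = Y · 1.5500

Percentage change = ((1 + 0.55)^1 − 1) × 100% = 55.0%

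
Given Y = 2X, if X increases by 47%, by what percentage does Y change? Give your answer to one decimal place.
47.0%

For Y = 2X:
If X → X(1 + 0.47)
Then Y → Y · (1 + 0.47)^1
     = Y · 1.4700

Percentage change = ((1 + 0.47)^1 − 1) × 100% = 47.0%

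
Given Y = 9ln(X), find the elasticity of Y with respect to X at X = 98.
Elasticity = 1/ln(98) ≈ 0.2181

Elasticity = (dY/dX) · (X/Y)

dY/dX = 9/X
At X = 98: dY/dX = 9/98, Y = 9·ln(98)

Elasticity = (9/98) · (98 / (9·ln(98))) = 1/ln(98) ≈ 0.2181

Interpretation: for a small percentage change in X, the percentage change in Y is approximately 0.22 times as large.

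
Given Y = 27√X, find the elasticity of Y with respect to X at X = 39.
Elasticity = 1/2

Elasticity = (dY/dX) · (X/Y)

dY/dX = 27/(2·√X)
At X = 39: dY/dX = 9·√39/26, Y = 27·√39

Elasticity = (9·√39/26) · (39 / (27·√39)) = 1/2

Interpretation: for a small percentage change in X, the percentage change in Y is approximately 0.50 times as large.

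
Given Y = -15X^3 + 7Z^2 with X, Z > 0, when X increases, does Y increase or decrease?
Y decreases

Taking the partial derivative:
∂Y/∂X = -45X^2

∂Y/∂X = -45X^2 < 0 (assuming positive values)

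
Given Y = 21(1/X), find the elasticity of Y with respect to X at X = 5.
Elasticity = -1

Elasticity = (dY/dX) · (X/Y)

dY/dX = -21/X²
At X = 5: dY/dX = -21/25, Y = 21/5

Elasticity = (-21/25) · (5 / (21/5)) = -1

Interpretation: for a small percentage change in X, the percentage change in Y is approximately -1.00 times as large.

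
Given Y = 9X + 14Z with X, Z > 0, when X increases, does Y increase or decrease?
Y increases

Taking the partial derivative:
∂Y/∂X = 9

∂Y/∂X = 9 > 0 (assuming positive values)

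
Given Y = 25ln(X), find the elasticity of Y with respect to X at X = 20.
Elasticity = 1/ln(20) ≈ 0.3338

Elasticity = (dY/dX) · (X/Y)

dY/dX = 25/X
At X = 20: dY/dX = 5/4, Y = 25·ln(20)

Elasticity = (5/4) · (20 / (25·ln(20))) = 1/ln(20) ≈ 0.3338

Interpretation: for a small percentage change in X, the percentage change in Y is approximately 0.33 times as large.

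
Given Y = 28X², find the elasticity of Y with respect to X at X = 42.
Elasticity = 2

Elasticity = (dY/dX) · (X/Y)

dY/dX = 56·X
At X = 42: dY/dX = 2352, Y = 49392

Elasticity = 2352 · (42 / 49392) = 2

Interpretation: for a small percentage change in X, the percentage change in Y is approximately 2.00 times as large.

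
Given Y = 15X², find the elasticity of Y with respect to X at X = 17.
Elasticity = 2

Elasticity = (dY/dX) · (X/Y)

dY/dX = 30·X
At X = 17: dY/dX = 510, Y = 4335

Elasticity = 510 · (17 / 4335) = 2

Interpretation: for a small percentage change in X, the percentage change in Y is approximately 2.00 times as large.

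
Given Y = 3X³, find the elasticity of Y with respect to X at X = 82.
Elasticity = 3

Elasticity = (dY/dX) · (X/Y)

dY/dX = 9·X²
At X = 82: dY/dX = 60516, Y = 1654104

Elasticity = 60516 · (82 / 1654104) = 3

Interpretation: for a small percentage change in X, the percentage change in Y is approximately 3.00 times as large.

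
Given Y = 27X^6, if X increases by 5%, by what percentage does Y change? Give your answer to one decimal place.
34.0%

For Y = 27X^6:
If X → X(1 + 0.05)
Then Y → Y · (1 + 0.05)^6
     ≈ Y · 1.3401

Percentage change = ((1 + 0.05)^6 − 1) × 100% ≈ 34.0%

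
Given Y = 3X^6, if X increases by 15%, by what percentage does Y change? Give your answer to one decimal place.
131.3%

For Y = 3X^6:
If X → X(1 + 0.15)
Then Y → Y · (1 + 0.15)^6
     ≈ Y · 2.3131

Percentage change = ((1 + 0.15)^6 − 1) × 100% ≈ 131.3%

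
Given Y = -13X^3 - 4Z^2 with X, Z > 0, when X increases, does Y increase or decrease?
Y decreases

Taking the partial derivative:
∂Y/∂X = -39X^2

∂Y/∂X = -39X^2 < 0 (assuming positive values)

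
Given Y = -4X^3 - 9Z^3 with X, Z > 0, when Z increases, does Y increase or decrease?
Y decreases

Taking the partial derivative:
∂Y/∂Z = -27Z^2

∂Y/∂Z = -27Z^2 < 0 (assuming positive values)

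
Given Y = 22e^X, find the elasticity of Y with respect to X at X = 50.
Elasticity = 50

Elasticity = (dY/dX) · (X/Y)

dY/dX = 22·e^X
At X = 50: dY/dX = 22·e^50, Y = 22·e^50

Elasticity = (22·e^50) · (50 / (22·e^50)) = 50

Interpretation: for a small percentage change in X, the percentage change in Y is approximately 50.00 times as large.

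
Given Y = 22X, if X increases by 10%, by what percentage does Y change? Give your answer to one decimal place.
10.0%

For Y = 22X:
If X → X(1 + 0.1)
Then Y → Y · (1 + 0.1)^1
     = Y · 1.1000

Percentage change = ((1 + 0.1)^1 − 1) × 100% = 10.0%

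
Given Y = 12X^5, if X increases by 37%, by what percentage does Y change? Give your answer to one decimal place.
382.6%

For Y = 12X^5:
If X → X(1 + 0.37)
Then Y → Y · (1 + 0.37)^5
     ≈ Y · 4.8262

Percentage change = ((1 + 0.37)^5 − 1) × 100% ≈ 382.6%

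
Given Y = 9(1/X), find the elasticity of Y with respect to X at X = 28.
Elasticity = -1

Elasticity = (dY/dX) · (X/Y)

dY/dX = -9/X²
At X = 28: dY/dX = -9/784, Y = 9/28

Elasticity = (-9/784) · (28 / (9/28)) = -1

Interpretation: for a small percentage change in X, the percentage change in Y is approximately -1.00 times as large.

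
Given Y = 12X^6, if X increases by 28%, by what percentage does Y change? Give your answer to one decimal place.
339.8%

For Y = 12X^6:
If X → X(1 + 0.28)
Then Y → Y · (1 + 0.28)^6
     ≈ Y · 4.3980

Percentage change = ((1 + 0.28)^6 − 1) × 100% ≈ 339.8%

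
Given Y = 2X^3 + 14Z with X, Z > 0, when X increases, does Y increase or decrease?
Y increases

Taking the partial derivative:
∂Y/∂X = 6X^2

∂Y/∂X = 6X^2 > 0 (assuming positive values)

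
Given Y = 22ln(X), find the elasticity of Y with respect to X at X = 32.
Elasticity = 1/ln(32) ≈ 0.2885

Elasticity = (dY/dX) · (X/Y)

dY/dX = 22/X
At X = 32: dY/dX = 11/16, Y = 22·ln(32)

Elasticity = (11/16) · (32 / (22·ln(32))) = 1/ln(32) ≈ 0.2885

Interpretation: for a small percentage change in X, the percentage change in Y is approximately 0.29 times as large.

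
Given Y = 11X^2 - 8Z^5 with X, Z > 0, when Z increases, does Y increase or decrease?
Y decreases

Taking the partial derivative:
∂Y/∂Z = -40Z^4

∂Y/∂Z = -40Z^4 < 0 (assuming positive values)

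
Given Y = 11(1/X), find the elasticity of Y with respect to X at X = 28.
Elasticity = -1

Elasticity = (dY/dX) · (X/Y)

dY/dX = -11/X²
At X = 28: dY/dX = -11/784, Y = 11/28

Elasticity = (-11/784) · (28 / (11/28)) = -1

Interpretation: for a small percentage change in X, the percentage change in Y is approximately -1.00 times as large.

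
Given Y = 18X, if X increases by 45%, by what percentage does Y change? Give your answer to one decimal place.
45.0%

For Y = 18X:
If X → X(1 + 0.45)
Then Y → Y · (1 + 0.45)^1
     = Y · 1.4500

Percentage change = ((1 + 0.45)^1 − 1) × 100% = 45.0%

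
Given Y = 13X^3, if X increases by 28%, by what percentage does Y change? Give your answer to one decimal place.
109.7%

For Y = 13X^3:
If X → X(1 + 0.28)
Then Y → Y · (1 + 0.28)^3
     ≈ Y · 2.0972

Percentage change = ((1 + 0.28)^3 − 1) × 100% ≈ 109.7%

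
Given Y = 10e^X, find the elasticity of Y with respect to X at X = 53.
Elasticity = 53

Elasticity = (dY/dX) · (X/Y)

dY/dX = 10·e^X
At X = 53: dY/dX = 10·e^53, Y = 10·e^53

Elasticity = (10·e^53) · (53 / (10·e^53)) = 53

Interpretation: for a small percentage change in X, the percentage change in Y is approximately 53.00 times as large.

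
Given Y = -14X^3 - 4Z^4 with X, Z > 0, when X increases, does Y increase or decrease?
Y decreases

Taking the partial derivative:
∂Y/∂X = -42X^2

∂Y/∂X = -42X^2 < 0 (assuming positive values)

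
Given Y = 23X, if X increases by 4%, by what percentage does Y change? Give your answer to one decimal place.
4.0%

For Y = 23X:
If X → X(1 + 0.04)
Then Y → Y · (1 + 0.04)^1
     = Y · 1.0400

Percentage change = ((1 + 0.04)^1 − 1) × 100% = 4.0%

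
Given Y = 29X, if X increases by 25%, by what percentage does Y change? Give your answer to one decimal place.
25.0%

For Y = 29X:
If X → X(1 + 0.25)
Then Y → Y · (1 + 0.25)^1
     = Y · 1.2500

Percentage change = ((1 + 0.25)^1 − 1) × 100% = 25.0%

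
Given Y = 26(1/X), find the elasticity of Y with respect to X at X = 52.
Elasticity = -1

Elasticity = (dY/dX) · (X/Y)

dY/dX = -26/X²
At X = 52: dY/dX = -1/104, Y = 1/2

Elasticity = (-1/104) · (52 / (1/2)) = -1

Interpretation: for a small percentage change in X, the percentage change in Y is approximately -1.00 times as large.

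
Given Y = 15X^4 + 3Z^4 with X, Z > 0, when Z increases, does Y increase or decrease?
Y increases

Taking the partial derivative:
∂Y/∂Z = 12Z^3

∂Y/∂Z = 12Z^3 > 0 (assuming positive values)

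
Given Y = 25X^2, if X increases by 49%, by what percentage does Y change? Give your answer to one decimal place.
122.0%

For Y = 25X^2:
If X → X(1 + 0.49)
Then Y → Y · (1 + 0.49)^2
     = Y · 2.2201

Percentage change = ((1 + 0.49)^2 − 1) × 100% ≈ 122.0%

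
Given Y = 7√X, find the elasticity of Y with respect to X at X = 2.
Elasticity = 1/2

Elasticity = (dY/dX) · (X/Y)

dY/dX = 7/(2·√X)
At X = 2: dY/dX = 7·√2/4, Y = 7·√2

Elasticity = (7·√2/4) · (2 / (7·√2)) = 1/2

Interpretation: for a small percentage change in X, the percentage change in Y is approximately 0.50 times as large.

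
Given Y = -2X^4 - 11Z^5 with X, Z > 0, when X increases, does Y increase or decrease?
Y decreases

Taking the partial derivative:
∂Y/∂X = -8X^3

∂Y/∂X = -8X^3 < 0 (assuming positive values)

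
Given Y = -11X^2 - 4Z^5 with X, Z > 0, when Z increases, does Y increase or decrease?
Y decreases

Taking the partial derivative:
∂Y/∂Z = -20Z^4

∂Y/∂Z = -20Z^4 < 0 (assuming positive values)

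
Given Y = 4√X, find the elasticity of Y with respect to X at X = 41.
Elasticity = 1/2

Elasticity = (dY/dX) · (X/Y)

dY/dX = 2/√X
At X = 41: dY/dX = 2·√41/41, Y = 4·√41

Elasticity = (2·√41/41) · (41 / (4·√41)) = 1/2

Interpretation: for a small percentage change in X, the percentage change in Y is approximately 0.50 times as large.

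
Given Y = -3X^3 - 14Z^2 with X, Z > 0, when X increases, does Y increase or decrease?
Y decreases

Taking the partial derivative:
∂Y/∂X = -9X^2

∂Y/∂X = -9X^2 < 0 (assuming positive values)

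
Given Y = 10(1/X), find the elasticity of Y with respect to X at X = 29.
Elasticity = -1

Elasticity = (dY/dX) · (X/Y)

dY/dX = -10/X²
At X = 29: dY/dX = -10/841, Y = 10/29

Elasticity = (-10/841) · (29 / (10/29)) = -1

Interpretation: for a small percentage change in X, the percentage change in Y is approximately -1.00 times as large.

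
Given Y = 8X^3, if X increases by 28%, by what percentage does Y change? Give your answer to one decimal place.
109.7%

For Y = 8X^3:
If X → X(1 + 0.28)
Then Y → Y · (1 + 0.28)^3
     ≈ Y · 2.0972

Percentage change = ((1 + 0.28)^3 − 1) × 100% ≈ 109.7%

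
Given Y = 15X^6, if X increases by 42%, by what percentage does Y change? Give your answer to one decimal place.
719.8%

For Y = 15X^6:
If X → X(1 + 0.42)
Then Y → Y · (1 + 0.42)^6
     ≈ Y · 8.1984

Percentage change = ((1 + 0.42)^6 − 1) × 100% ≈ 719.8%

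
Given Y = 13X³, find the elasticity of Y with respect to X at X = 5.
Elasticity = 3

Elasticity = (dY/dX) · (X/Y)

dY/dX = 39·X²
At X = 5: dY/dX = 975, Y = 1625

Elasticity = 975 · (5 / 1625) = 3

Interpretation: for a small percentage change in X, the percentage change in Y is approximately 3.00 times as large.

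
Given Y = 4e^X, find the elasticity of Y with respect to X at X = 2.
Elasticity = 2

Elasticity = (dY/dX) · (X/Y)

dY/dX = 4·e^X
At X = 2: dY/dX = 4·e^2, Y = 4·e^2

Elasticity = (4·e^2) · (2 / (4·e^2)) = 2

Interpretation: for a small percentage change in X, the percentage change in Y is approximately 2.00 times as large.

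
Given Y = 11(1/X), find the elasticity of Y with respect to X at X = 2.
Elasticity = -1

Elasticity = (dY/dX) · (X/Y)

dY/dX = -11/X²
At X = 2: dY/dX = -11/4, Y = 11/2

Elasticity = (-11/4) · (2 / (11/2)) = -1

Interpretation: for a small percentage change in X, the percentage change in Y is approximately -1.00 times as large.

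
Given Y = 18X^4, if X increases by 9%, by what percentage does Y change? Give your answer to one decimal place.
41.2%

For Y = 18X^4:
If X → X(1 + 0.09)
Then Y → Y · (1 + 0.09)^4
     ≈ Y · 1.4116

Percentage change = ((1 + 0.09)^4 − 1) × 100% ≈ 41.2%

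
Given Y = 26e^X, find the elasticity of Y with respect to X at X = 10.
Elasticity = 10

Elasticity = (dY/dX) · (X/Y)

dY/dX = 26·e^X
At X = 10: dY/dX = 26·e^10, Y = 26·e^10

Elasticity = (26·e^10) · (10 / (26·e^10)) = 10

Interpretation: for a small percentage change in X, the percentage change in Y is approximately 10.00 times as large.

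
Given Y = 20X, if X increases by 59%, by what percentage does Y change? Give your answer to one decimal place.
59.0%

For Y = 20X:
If X → X(1 + 0.59)
Then Y → Y · (1 + 0.59)^1
     = Y · 1.5900

Percentage change = ((1 + 0.59)^1 − 1) × 100% = 59.0%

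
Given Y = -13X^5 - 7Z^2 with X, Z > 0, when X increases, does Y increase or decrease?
Y decreases

Taking the partial derivative:
∂Y/∂X = -65X^4

∂Y/∂X = -65X^4 < 0 (assuming positive values)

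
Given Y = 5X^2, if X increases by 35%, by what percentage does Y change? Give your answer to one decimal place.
82.3%

For Y = 5X^2:
If X → X(1 + 0.35)
Then Y → Y · (1 + 0.35)^2
     = Y · 1.8225

Percentage change = ((1 + 0.35)^2 − 1) × 100% ≈ 82.3%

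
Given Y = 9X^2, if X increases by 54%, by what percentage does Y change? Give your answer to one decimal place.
137.2%

For Y = 9X^2:
If X → X(1 + 0.54)
Then Y → Y · (1 + 0.54)^2
     = Y · 2.3716

Percentage change = ((1 + 0.54)^2 − 1) × 100% ≈ 137.2%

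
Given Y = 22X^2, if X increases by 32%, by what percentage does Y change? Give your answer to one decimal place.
74.2%

For Y = 22X^2:
If X → X(1 + 0.32)
Then Y → Y · (1 + 0.32)^2
     = Y · 1.7424

Percentage change = ((1 + 0.32)^2 − 1) × 100% ≈ 74.2%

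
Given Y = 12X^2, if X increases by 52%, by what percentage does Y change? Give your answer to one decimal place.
131.0%

For Y = 12X^2:
If X → X(1 + 0.52)
Then Y → Y · (1 + 0.52)^2
     = Y · 2.3104

Percentage change = ((1 + 0.52)^2 − 1) × 100% ≈ 131.0%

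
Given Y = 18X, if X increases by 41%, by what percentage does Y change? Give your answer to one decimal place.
41.0%

For Y = 18X:
If X → X(1 + 0.41)
Then Y → Y · (1 + 0.41)^1
     = Y · 1.4100

Percentage change = ((1 + 0.41)^1 − 1) × 100% = 41.0%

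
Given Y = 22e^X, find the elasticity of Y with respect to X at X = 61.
Elasticity = 61

Elasticity = (dY/dX) · (X/Y)

dY/dX = 22·e^X
At X = 61: dY/dX = 22·e^61, Y = 22·e^61

Elasticity = (22·e^61) · (61 / (22·e^61)) = 61

Interpretation: for a small percentage change in X, the percentage change in Y is approximately 61.00 times as large.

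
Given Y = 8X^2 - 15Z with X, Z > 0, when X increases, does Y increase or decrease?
Y increases

Taking the partial derivative:
∂Y/∂X = 16X

∂Y/∂X = 16X > 0 (assuming positive values)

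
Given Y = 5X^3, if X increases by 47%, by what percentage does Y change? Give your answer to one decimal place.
217.7%

For Y = 5X^3:
If X → X(1 + 0.47)
Then Y → Y · (1 + 0.47)^3
     ≈ Y · 3.1765

Percentage change = ((1 + 0.47)^3 − 1) × 100% ≈ 217.7%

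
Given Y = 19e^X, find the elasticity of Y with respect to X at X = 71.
Elasticity = 71

Elasticity = (dY/dX) · (X/Y)

dY/dX = 19·e^X
At X = 71: dY/dX = 19·e^71, Y = 19·e^71

Elasticity = (19·e^71) · (71 / (19·e^71)) = 71

Interpretation: for a small percentage change in X, the percentage change in Y is approximately 71.00 times as large.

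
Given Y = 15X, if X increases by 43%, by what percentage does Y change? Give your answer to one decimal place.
43.0%

For Y = 15X:
If X → X(1 + 0.43)
Then Y → Y · (1 + 0.43)^1
     = Y · 1.4300

Percentage change = ((1 + 0.43)^1 − 1) × 100% = 43.0%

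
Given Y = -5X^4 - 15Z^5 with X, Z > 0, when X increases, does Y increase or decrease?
Y decreases

Taking the partial derivative:
∂Y/∂X = -20X^3

∂Y/∂X = -20X^3 < 0 (assuming positive values)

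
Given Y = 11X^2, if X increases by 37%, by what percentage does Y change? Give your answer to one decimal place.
87.7%

For Y = 11X^2:
If X → X(1 + 0.37)
Then Y → Y · (1 + 0.37)^2
     = Y · 1.8769

Percentage change = ((1 + 0.37)^2 − 1) × 100% ≈ 87.7%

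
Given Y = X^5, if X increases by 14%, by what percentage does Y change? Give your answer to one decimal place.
92.5%

For Y = X^5:
If X → X(1 + 0.14)
Then Y → Y · (1 + 0.14)^5
     ≈ Y · 1.9254

Percentage change = ((1 + 0.14)^5 − 1) × 100% ≈ 92.5%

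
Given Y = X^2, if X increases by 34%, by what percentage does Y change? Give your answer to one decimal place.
79.6%

For Y = X^2:
If X → X(1 + 0.34)
Then Y → Y · (1 + 0.34)^2
     = Y · 1.7956

Percentage change = ((1 + 0.34)^2 − 1) × 100% ≈ 79.6%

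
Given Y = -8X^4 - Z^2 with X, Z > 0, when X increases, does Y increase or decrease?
Y decreases

Taking the partial derivative:
∂Y/∂X = -32X^3

∂Y/∂X = -32X^3 < 0 (assuming positive values)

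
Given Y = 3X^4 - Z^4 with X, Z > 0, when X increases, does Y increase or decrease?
Y increases

Taking the partial derivative:
∂Y/∂X = 12X^3

∂Y/∂X = 12X^3 > 0 (assuming positive values)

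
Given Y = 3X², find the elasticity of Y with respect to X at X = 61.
Elasticity = 2

Elasticity = (dY/dX) · (X/Y)

dY/dX = 6·X
At X = 61: dY/dX = 366, Y = 11163

Elasticity = 366 · (61 / 11163) = 2

Interpretation: for a small percentage change in X, the percentage change in Y is approximately 2.00 times as large.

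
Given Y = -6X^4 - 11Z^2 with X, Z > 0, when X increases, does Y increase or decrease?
Y decreases

Taking the partial derivative:
∂Y/∂X = -24X^3

∂Y/∂X = -24X^3 < 0 (assuming positive values)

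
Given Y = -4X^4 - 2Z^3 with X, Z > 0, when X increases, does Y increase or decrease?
Y decreases

Taking the partial derivative:
∂Y/∂X = -16X^3

∂Y/∂X = -16X^3 < 0 (assuming positive values)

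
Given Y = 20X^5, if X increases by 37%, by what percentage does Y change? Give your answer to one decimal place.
382.6%

For Y = 20X^5:
If X → X(1 + 0.37)
Then Y → Y · (1 + 0.37)^5
     ≈ Y · 4.8262

Percentage change = ((1 + 0.37)^5 − 1) × 100% ≈ 382.6%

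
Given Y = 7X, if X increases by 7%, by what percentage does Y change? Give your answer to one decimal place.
7.0%

For Y = 7X:
If X → X(1 + 0.07)
Then Y → Y · (1 + 0.07)^1
     = Y · 1.0700

Percentage change = ((1 + 0.07)^1 − 1) × 100% = 7.0%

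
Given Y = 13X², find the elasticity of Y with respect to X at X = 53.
Elasticity = 2

Elasticity = (dY/dX) · (X/Y)

dY/dX = 26·X
At X = 53: dY/dX = 1378, Y = 36517

Elasticity = 1378 · (53 / 36517) = 2

Interpretation: for a small percentage change in X, the percentage change in Y is approximately 2.00 times as large.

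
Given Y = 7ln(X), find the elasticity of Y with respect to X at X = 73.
Elasticity = 1/ln(73) ≈ 0.2331

Elasticity = (dY/dX) · (X/Y)

dY/dX = 7/X
At X = 73: dY/dX = 7/73, Y = 7·ln(73)

Elasticity = (7/73) · (73 / (7·ln(73))) = 1/ln(73) ≈ 0.2331

Interpretation: for a small percentage change in X, the percentage change in Y is approximately 0.23 times as large.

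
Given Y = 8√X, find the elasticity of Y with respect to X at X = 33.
Elasticity = 1/2

Elasticity = (dY/dX) · (X/Y)

dY/dX = 4/√X
At X = 33: dY/dX = 4·√33/33, Y = 8·√33

Elasticity = (4·√33/33) · (33 / (8·√33)) = 1/2

Interpretation: for a small percentage change in X, the percentage change in Y is approximately 0.50 times as large.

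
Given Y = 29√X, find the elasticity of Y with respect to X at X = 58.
Elasticity = 1/2

Elasticity = (dY/dX) · (X/Y)

dY/dX = 29/(2·√X)
At X = 58: dY/dX = √58/4, Y = 29·√58

Elasticity = (√58/4) · (58 / (29·√58)) = 1/2

Interpretation: for a small percentage change in X, the percentage change in Y is approximately 0.50 times as large.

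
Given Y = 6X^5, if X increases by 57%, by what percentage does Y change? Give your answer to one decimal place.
853.9%

For Y = 6X^5:
If X → X(1 + 0.57)
Then Y → Y · (1 + 0.57)^5
     ≈ Y · 9.5389

Percentage change = ((1 + 0.57)^5 − 1) × 100% ≈ 853.9%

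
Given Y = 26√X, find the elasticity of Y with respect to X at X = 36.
Elasticity = 1/2

Elasticity = (dY/dX) · (X/Y)

dY/dX = 13/√X
At X = 36: dY/dX = 13/6, Y = 156

Elasticity = (13/6) · (36 / 156) = 1/2

Interpretation: for a small percentage change in X, the percentage change in Y is approximately 0.50 times as large.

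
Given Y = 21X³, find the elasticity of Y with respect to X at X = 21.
Elasticity = 3

Elasticity = (dY/dX) · (X/Y)

dY/dX = 63·X²
At X = 21: dY/dX = 27783, Y = 194481

Elasticity = 27783 · (21 / 194481) = 3

Interpretation: for a small percentage change in X, the percentage change in Y is approximately 3.00 times as large.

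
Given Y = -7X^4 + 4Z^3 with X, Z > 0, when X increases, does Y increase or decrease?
Y decreases

Taking the partial derivative:
∂Y/∂X = -28X^3

∂Y/∂X = -28X^3 < 0 (assuming positive values)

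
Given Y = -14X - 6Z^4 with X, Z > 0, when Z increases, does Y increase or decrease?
Y decreases

Taking the partial derivative:
∂Y/∂Z = -24Z^3

∂Y/∂Z = -24Z^3 < 0 (assuming positive values)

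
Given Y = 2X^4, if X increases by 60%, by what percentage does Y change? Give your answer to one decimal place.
555.4%

For Y = 2X^4:
If X → X(1 + 0.6)
Then Y → Y · (1 + 0.6)^4
     = Y · 6.5536

Percentage change = ((1 + 0.6)^4 − 1) × 100% ≈ 555.4%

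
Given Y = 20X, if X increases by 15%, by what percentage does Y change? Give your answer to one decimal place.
15.0%

For Y = 20X:
If X → X(1 + 0.15)
Then Y → Y · (1 + 0.15)^1
     = Y · 1.1500

Percentage change = ((1 + 0.15)^1 − 1) × 100% = 15.0%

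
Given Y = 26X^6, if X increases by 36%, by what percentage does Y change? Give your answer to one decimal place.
532.8%

For Y = 26X^6:
If X → X(1 + 0.36)
Then Y → Y · (1 + 0.36)^6
     ≈ Y · 6.3275

Percentage change = ((1 + 0.36)^6 − 1) × 100% ≈ 532.8%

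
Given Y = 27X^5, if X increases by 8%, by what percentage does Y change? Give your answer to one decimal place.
46.9%

For Y = 27X^5:
If X → X(1 + 0.08)
Then Y → Y · (1 + 0.08)^5
     ≈ Y · 1.4693

Percentage change = ((1 + 0.08)^5 − 1) × 100% ≈ 46.9%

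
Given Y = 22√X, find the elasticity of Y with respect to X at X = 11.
Elasticity = 1/2

Elasticity = (dY/dX) · (X/Y)

dY/dX = 11/√X
At X = 11: dY/dX = √11, Y = 22·√11

Elasticity = (√11) · (11 / (22·√11)) = 1/2

Interpretation: for a small percentage change in X, the percentage change in Y is approximately 0.50 times as large.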